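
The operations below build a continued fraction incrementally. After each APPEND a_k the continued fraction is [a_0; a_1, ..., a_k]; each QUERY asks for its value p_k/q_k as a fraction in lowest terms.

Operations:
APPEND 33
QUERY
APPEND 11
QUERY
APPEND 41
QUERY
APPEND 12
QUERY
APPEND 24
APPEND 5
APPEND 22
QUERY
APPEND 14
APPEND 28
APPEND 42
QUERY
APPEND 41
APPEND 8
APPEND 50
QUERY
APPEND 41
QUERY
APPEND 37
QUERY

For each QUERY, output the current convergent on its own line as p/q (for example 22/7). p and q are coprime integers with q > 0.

33/1
364/11
14957/452
179848/5435
484731955/14648582
8033473331161/242771271055
132556644246180970/4005856954252191
5437466955707990291/164320053075475214
201318834005441821737/6083847820746835109

APPEND 33: p_0 = 33·1 + 0 = 33, q_0 = 33·0 + 1 = 1 → 33/1
APPEND 11: p_1 = 11·33 + 1 = 364, q_1 = 11·1 + 0 = 11 → 364/11
APPEND 41: p_2 = 41·364 + 33 = 14957, q_2 = 41·11 + 1 = 452 → 14957/452
APPEND 12: p_3 = 12·14957 + 364 = 179848, q_3 = 12·452 + 11 = 5435 → 179848/5435
APPEND 24: p_4 = 24·179848 + 14957 = 4331309, q_4 = 24·5435 + 452 = 130892 → 4331309/130892
APPEND 5: p_5 = 5·4331309 + 179848 = 21836393, q_5 = 5·130892 + 5435 = 659895 → 21836393/659895
APPEND 22: p_6 = 22·21836393 + 4331309 = 484731955, q_6 = 22·659895 + 130892 = 14648582 → 484731955/14648582
APPEND 14: p_7 = 14·484731955 + 21836393 = 6808083763, q_7 = 14·14648582 + 659895 = 205740043 → 6808083763/205740043
APPEND 28: p_8 = 28·6808083763 + 484731955 = 191111077319, q_8 = 28·205740043 + 14648582 = 5775369786 → 191111077319/5775369786
APPEND 42: p_9 = 42·191111077319 + 6808083763 = 8033473331161, q_9 = 42·5775369786 + 205740043 = 242771271055 → 8033473331161/242771271055
APPEND 41: p_10 = 41·8033473331161 + 191111077319 = 329563517654920, q_10 = 41·242771271055 + 5775369786 = 9959397483041 → 329563517654920/9959397483041
APPEND 8: p_11 = 8·329563517654920 + 8033473331161 = 2644541614570521, q_11 = 8·9959397483041 + 242771271055 = 79917951135383 → 2644541614570521/79917951135383
APPEND 50: p_12 = 50·2644541614570521 + 329563517654920 = 132556644246180970, q_12 = 50·79917951135383 + 9959397483041 = 4005856954252191 → 132556644246180970/4005856954252191
APPEND 41: p_13 = 41·132556644246180970 + 2644541614570521 = 5437466955707990291, q_13 = 41·4005856954252191 + 79917951135383 = 164320053075475214 → 5437466955707990291/164320053075475214
APPEND 37: p_14 = 37·5437466955707990291 + 132556644246180970 = 201318834005441821737, q_14 = 37·164320053075475214 + 4005856954252191 = 6083847820746835109 → 201318834005441821737/6083847820746835109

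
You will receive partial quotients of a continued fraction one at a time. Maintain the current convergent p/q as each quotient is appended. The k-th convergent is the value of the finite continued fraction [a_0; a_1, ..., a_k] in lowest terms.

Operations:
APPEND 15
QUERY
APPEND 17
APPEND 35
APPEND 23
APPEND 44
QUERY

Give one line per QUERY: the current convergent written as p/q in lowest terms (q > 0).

15/1
9102939/604496

APPEND 15: p_0 = 15·1 + 0 = 15, q_0 = 15·0 + 1 = 1 → 15/1
APPEND 17: p_1 = 17·15 + 1 = 256, q_1 = 17·1 + 0 = 17 → 256/17
APPEND 35: p_2 = 35·256 + 15 = 8975, q_2 = 35·17 + 1 = 596 → 8975/596
APPEND 23: p_3 = 23·8975 + 256 = 206681, q_3 = 23·596 + 17 = 13725 → 206681/13725
APPEND 44: p_4 = 44·206681 + 8975 = 9102939, q_4 = 44·13725 + 596 = 604496 → 9102939/604496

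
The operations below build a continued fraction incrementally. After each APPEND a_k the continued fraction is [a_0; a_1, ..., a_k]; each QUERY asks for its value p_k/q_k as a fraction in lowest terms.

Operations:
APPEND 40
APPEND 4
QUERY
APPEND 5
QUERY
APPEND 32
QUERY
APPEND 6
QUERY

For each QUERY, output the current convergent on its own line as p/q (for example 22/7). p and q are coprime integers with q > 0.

APPEND 40: p_0 = 40·1 + 0 = 40, q_0 = 40·0 + 1 = 1 → 40/1
APPEND 4: p_1 = 4·40 + 1 = 161, q_1 = 4·1 + 0 = 4 → 161/4
APPEND 5: p_2 = 5·161 + 40 = 845, q_2 = 5·4 + 1 = 21 → 845/21
APPEND 32: p_3 = 32·845 + 161 = 27201, q_3 = 32·21 + 4 = 676 → 27201/676
APPEND 6: p_4 = 6·27201 + 845 = 164051, q_4 = 6·676 + 21 = 4077 → 164051/4077

161/4
845/21
27201/676
164051/4077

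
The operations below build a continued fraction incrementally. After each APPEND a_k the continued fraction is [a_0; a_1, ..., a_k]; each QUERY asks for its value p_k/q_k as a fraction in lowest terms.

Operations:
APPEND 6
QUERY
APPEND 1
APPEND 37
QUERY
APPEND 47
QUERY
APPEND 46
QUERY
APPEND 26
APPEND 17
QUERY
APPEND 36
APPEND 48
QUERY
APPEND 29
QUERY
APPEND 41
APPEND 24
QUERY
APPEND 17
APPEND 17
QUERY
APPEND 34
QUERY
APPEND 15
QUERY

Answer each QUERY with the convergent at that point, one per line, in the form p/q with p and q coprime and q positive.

6/1
265/38
12462/1787
573517/82240
254279885/36462699
440366268557/63146727867
12779790787917/1832569905334
12598662716543613/1806596878222798
3662527188203391388/525191469403002957
124740626076885121767/17887297305144734665
1874771918341480217893/268834651046574022932

APPEND 6: p_0 = 6·1 + 0 = 6, q_0 = 6·0 + 1 = 1 → 6/1
APPEND 1: p_1 = 1·6 + 1 = 7, q_1 = 1·1 + 0 = 1 → 7/1
APPEND 37: p_2 = 37·7 + 6 = 265, q_2 = 37·1 + 1 = 38 → 265/38
APPEND 47: p_3 = 47·265 + 7 = 12462, q_3 = 47·38 + 1 = 1787 → 12462/1787
APPEND 46: p_4 = 46·12462 + 265 = 573517, q_4 = 46·1787 + 38 = 82240 → 573517/82240
APPEND 26: p_5 = 26·573517 + 12462 = 14923904, q_5 = 26·82240 + 1787 = 2140027 → 14923904/2140027
APPEND 17: p_6 = 17·14923904 + 573517 = 254279885, q_6 = 17·2140027 + 82240 = 36462699 → 254279885/36462699
APPEND 36: p_7 = 36·254279885 + 14923904 = 9168999764, q_7 = 36·36462699 + 2140027 = 1314797191 → 9168999764/1314797191
APPEND 48: p_8 = 48·9168999764 + 254279885 = 440366268557, q_8 = 48·1314797191 + 36462699 = 63146727867 → 440366268557/63146727867
APPEND 29: p_9 = 29·440366268557 + 9168999764 = 12779790787917, q_9 = 29·63146727867 + 1314797191 = 1832569905334 → 12779790787917/1832569905334
APPEND 41: p_10 = 41·12779790787917 + 440366268557 = 524411788573154, q_10 = 41·1832569905334 + 63146727867 = 75198512846561 → 524411788573154/75198512846561
APPEND 24: p_11 = 24·524411788573154 + 12779790787917 = 12598662716543613, q_11 = 24·75198512846561 + 1832569905334 = 1806596878222798 → 12598662716543613/1806596878222798
APPEND 17: p_12 = 17·12598662716543613 + 524411788573154 = 214701677969814575, q_12 = 17·1806596878222798 + 75198512846561 = 30787345442634127 → 214701677969814575/30787345442634127
APPEND 17: p_13 = 17·214701677969814575 + 12598662716543613 = 3662527188203391388, q_13 = 17·30787345442634127 + 1806596878222798 = 525191469403002957 → 3662527188203391388/525191469403002957
APPEND 34: p_14 = 34·3662527188203391388 + 214701677969814575 = 124740626076885121767, q_14 = 34·525191469403002957 + 30787345442634127 = 17887297305144734665 → 124740626076885121767/17887297305144734665
APPEND 15: p_15 = 15·124740626076885121767 + 3662527188203391388 = 1874771918341480217893, q_15 = 15·17887297305144734665 + 525191469403002957 = 268834651046574022932 → 1874771918341480217893/268834651046574022932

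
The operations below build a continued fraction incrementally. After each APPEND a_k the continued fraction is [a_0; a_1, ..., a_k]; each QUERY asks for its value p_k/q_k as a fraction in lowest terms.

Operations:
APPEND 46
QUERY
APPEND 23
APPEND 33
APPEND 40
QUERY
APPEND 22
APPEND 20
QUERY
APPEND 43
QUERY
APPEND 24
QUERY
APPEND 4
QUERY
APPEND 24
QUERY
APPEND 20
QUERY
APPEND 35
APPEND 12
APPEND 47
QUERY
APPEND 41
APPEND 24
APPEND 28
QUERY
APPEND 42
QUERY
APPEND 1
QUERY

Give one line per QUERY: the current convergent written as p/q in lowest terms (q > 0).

APPEND 46: p_0 = 46·1 + 0 = 46, q_0 = 46·0 + 1 = 1 → 46/1
APPEND 23: p_1 = 23·46 + 1 = 1059, q_1 = 23·1 + 0 = 23 → 1059/23
APPEND 33: p_2 = 33·1059 + 46 = 34993, q_2 = 33·23 + 1 = 760 → 34993/760
APPEND 40: p_3 = 40·34993 + 1059 = 1400779, q_3 = 40·760 + 23 = 30423 → 1400779/30423
APPEND 22: p_4 = 22·1400779 + 34993 = 30852131, q_4 = 22·30423 + 760 = 670066 → 30852131/670066
APPEND 20: p_5 = 20·30852131 + 1400779 = 618443399, q_5 = 20·670066 + 30423 = 13431743 → 618443399/13431743
APPEND 43: p_6 = 43·618443399 + 30852131 = 26623918288, q_6 = 43·13431743 + 670066 = 578235015 → 26623918288/578235015
APPEND 24: p_7 = 24·26623918288 + 618443399 = 639592482311, q_7 = 24·578235015 + 13431743 = 13891072103 → 639592482311/13891072103
APPEND 4: p_8 = 4·639592482311 + 26623918288 = 2584993847532, q_8 = 4·13891072103 + 578235015 = 56142523427 → 2584993847532/56142523427
APPEND 24: p_9 = 24·2584993847532 + 639592482311 = 62679444823079, q_9 = 24·56142523427 + 13891072103 = 1361311634351 → 62679444823079/1361311634351
APPEND 20: p_10 = 20·62679444823079 + 2584993847532 = 1256173890309112, q_10 = 20·1361311634351 + 56142523427 = 27282375210447 → 1256173890309112/27282375210447
APPEND 35: p_11 = 35·1256173890309112 + 62679444823079 = 44028765605641999, q_11 = 35·27282375210447 + 1361311634351 = 956244443999996 → 44028765605641999/956244443999996
APPEND 12: p_12 = 12·44028765605641999 + 1256173890309112 = 529601361158013100, q_12 = 12·956244443999996 + 27282375210447 = 11502215703210399 → 529601361158013100/11502215703210399
APPEND 47: p_13 = 47·529601361158013100 + 44028765605641999 = 24935292740032257699, q_13 = 47·11502215703210399 + 956244443999996 = 541560382494888749 → 24935292740032257699/541560382494888749
APPEND 41: p_14 = 41·24935292740032257699 + 529601361158013100 = 1022876603702480578759, q_14 = 41·541560382494888749 + 11502215703210399 = 22215477897993649108 → 1022876603702480578759/22215477897993649108
APPEND 24: p_15 = 24·1022876603702480578759 + 24935292740032257699 = 24573973781599566147915, q_15 = 24·22215477897993649108 + 541560382494888749 = 533713029934342467341 → 24573973781599566147915/533713029934342467341
APPEND 28: p_16 = 28·24573973781599566147915 + 1022876603702480578759 = 689094142488490332720379, q_16 = 28·533713029934342467341 + 22215477897993649108 = 14966180316059582734656 → 689094142488490332720379/14966180316059582734656
APPEND 42: p_17 = 42·689094142488490332720379 + 24573973781599566147915 = 28966527958298193540403833, q_17 = 42·14966180316059582734656 + 533713029934342467341 = 629113286304436817322893 → 28966527958298193540403833/629113286304436817322893
APPEND 1: p_18 = 1·28966527958298193540403833 + 689094142488490332720379 = 29655622100786683873124212, q_18 = 1·629113286304436817322893 + 14966180316059582734656 = 644079466620496400057549 → 29655622100786683873124212/644079466620496400057549

46/1
1400779/30423
618443399/13431743
26623918288/578235015
639592482311/13891072103
2584993847532/56142523427
62679444823079/1361311634351
1256173890309112/27282375210447
24935292740032257699/541560382494888749
689094142488490332720379/14966180316059582734656
28966527958298193540403833/629113286304436817322893
29655622100786683873124212/644079466620496400057549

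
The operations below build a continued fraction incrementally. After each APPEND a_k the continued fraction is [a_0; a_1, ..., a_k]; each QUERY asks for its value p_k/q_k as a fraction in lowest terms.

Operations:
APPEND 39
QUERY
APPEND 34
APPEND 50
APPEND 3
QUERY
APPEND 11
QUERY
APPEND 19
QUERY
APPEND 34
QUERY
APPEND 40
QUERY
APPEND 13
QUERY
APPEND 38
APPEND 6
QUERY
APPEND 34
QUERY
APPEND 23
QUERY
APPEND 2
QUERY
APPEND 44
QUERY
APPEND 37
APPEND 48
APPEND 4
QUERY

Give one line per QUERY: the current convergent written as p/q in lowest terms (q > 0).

39/1
200494/5137
2271823/58208
43365131/1111089
1476686277/37835234
59110816211/1514520449
769917297020/19726601071
176665725914846/4526478767953
6035950649207735/154651403471549
139003530657692751/3561508758613580
284043011964593237/7277668920698709
12636896057099795179/323778941269356776
90345442629287203048696/2314805125471249015357

APPEND 39: p_0 = 39·1 + 0 = 39, q_0 = 39·0 + 1 = 1 → 39/1
APPEND 34: p_1 = 34·39 + 1 = 1327, q_1 = 34·1 + 0 = 34 → 1327/34
APPEND 50: p_2 = 50·1327 + 39 = 66389, q_2 = 50·34 + 1 = 1701 → 66389/1701
APPEND 3: p_3 = 3·66389 + 1327 = 200494, q_3 = 3·1701 + 34 = 5137 → 200494/5137
APPEND 11: p_4 = 11·200494 + 66389 = 2271823, q_4 = 11·5137 + 1701 = 58208 → 2271823/58208
APPEND 19: p_5 = 19·2271823 + 200494 = 43365131, q_5 = 19·58208 + 5137 = 1111089 → 43365131/1111089
APPEND 34: p_6 = 34·43365131 + 2271823 = 1476686277, q_6 = 34·1111089 + 58208 = 37835234 → 1476686277/37835234
APPEND 40: p_7 = 40·1476686277 + 43365131 = 59110816211, q_7 = 40·37835234 + 1111089 = 1514520449 → 59110816211/1514520449
APPEND 13: p_8 = 13·59110816211 + 1476686277 = 769917297020, q_8 = 13·1514520449 + 37835234 = 19726601071 → 769917297020/19726601071
APPEND 38: p_9 = 38·769917297020 + 59110816211 = 29315968102971, q_9 = 38·19726601071 + 1514520449 = 751125361147 → 29315968102971/751125361147
APPEND 6: p_10 = 6·29315968102971 + 769917297020 = 176665725914846, q_10 = 6·751125361147 + 19726601071 = 4526478767953 → 176665725914846/4526478767953
APPEND 34: p_11 = 34·176665725914846 + 29315968102971 = 6035950649207735, q_11 = 34·4526478767953 + 751125361147 = 154651403471549 → 6035950649207735/154651403471549
APPEND 23: p_12 = 23·6035950649207735 + 176665725914846 = 139003530657692751, q_12 = 23·154651403471549 + 4526478767953 = 3561508758613580 → 139003530657692751/3561508758613580
APPEND 2: p_13 = 2·139003530657692751 + 6035950649207735 = 284043011964593237, q_13 = 2·3561508758613580 + 154651403471549 = 7277668920698709 → 284043011964593237/7277668920698709
APPEND 44: p_14 = 44·284043011964593237 + 139003530657692751 = 12636896057099795179, q_14 = 44·7277668920698709 + 3561508758613580 = 323778941269356776 → 12636896057099795179/323778941269356776
APPEND 37: p_15 = 37·12636896057099795179 + 284043011964593237 = 467849197124657014860, q_15 = 37·323778941269356776 + 7277668920698709 = 11987098495886899421 → 467849197124657014860/11987098495886899421
APPEND 48: p_16 = 48·467849197124657014860 + 12636896057099795179 = 22469398358040636508459, q_16 = 48·11987098495886899421 + 323778941269356776 = 575704506743840528984 → 22469398358040636508459/575704506743840528984
APPEND 4: p_17 = 4·22469398358040636508459 + 467849197124657014860 = 90345442629287203048696, q_17 = 4·575704506743840528984 + 11987098495886899421 = 2314805125471249015357 → 90345442629287203048696/2314805125471249015357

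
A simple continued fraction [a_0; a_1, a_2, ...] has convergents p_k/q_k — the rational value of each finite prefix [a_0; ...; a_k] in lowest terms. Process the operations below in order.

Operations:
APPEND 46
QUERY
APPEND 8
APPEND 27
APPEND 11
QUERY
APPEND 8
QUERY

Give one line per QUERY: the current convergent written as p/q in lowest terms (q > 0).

46/1
110468/2395
893753/19377

APPEND 46: p_0 = 46·1 + 0 = 46, q_0 = 46·0 + 1 = 1 → 46/1
APPEND 8: p_1 = 8·46 + 1 = 369, q_1 = 8·1 + 0 = 8 → 369/8
APPEND 27: p_2 = 27·369 + 46 = 10009, q_2 = 27·8 + 1 = 217 → 10009/217
APPEND 11: p_3 = 11·10009 + 369 = 110468, q_3 = 11·217 + 8 = 2395 → 110468/2395
APPEND 8: p_4 = 8·110468 + 10009 = 893753, q_4 = 8·2395 + 217 = 19377 → 893753/19377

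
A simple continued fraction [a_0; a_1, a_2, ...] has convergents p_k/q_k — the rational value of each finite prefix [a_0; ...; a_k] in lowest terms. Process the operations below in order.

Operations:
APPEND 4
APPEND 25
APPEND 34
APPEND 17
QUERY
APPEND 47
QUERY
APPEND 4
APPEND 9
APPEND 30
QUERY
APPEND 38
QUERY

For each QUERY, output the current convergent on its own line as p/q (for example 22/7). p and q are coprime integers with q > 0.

APPEND 4: p_0 = 4·1 + 0 = 4, q_0 = 4·0 + 1 = 1 → 4/1
APPEND 25: p_1 = 25·4 + 1 = 101, q_1 = 25·1 + 0 = 25 → 101/25
APPEND 34: p_2 = 34·101 + 4 = 3438, q_2 = 34·25 + 1 = 851 → 3438/851
APPEND 17: p_3 = 17·3438 + 101 = 58547, q_3 = 17·851 + 25 = 14492 → 58547/14492
APPEND 47: p_4 = 47·58547 + 3438 = 2755147, q_4 = 47·14492 + 851 = 681975 → 2755147/681975
APPEND 4: p_5 = 4·2755147 + 58547 = 11079135, q_5 = 4·681975 + 14492 = 2742392 → 11079135/2742392
APPEND 9: p_6 = 9·11079135 + 2755147 = 102467362, q_6 = 9·2742392 + 681975 = 25363503 → 102467362/25363503
APPEND 30: p_7 = 30·102467362 + 11079135 = 3085099995, q_7 = 30·25363503 + 2742392 = 763647482 → 3085099995/763647482
APPEND 38: p_8 = 38·3085099995 + 102467362 = 117336267172, q_8 = 38·763647482 + 25363503 = 29043967819 → 117336267172/29043967819

58547/14492
2755147/681975
3085099995/763647482
117336267172/29043967819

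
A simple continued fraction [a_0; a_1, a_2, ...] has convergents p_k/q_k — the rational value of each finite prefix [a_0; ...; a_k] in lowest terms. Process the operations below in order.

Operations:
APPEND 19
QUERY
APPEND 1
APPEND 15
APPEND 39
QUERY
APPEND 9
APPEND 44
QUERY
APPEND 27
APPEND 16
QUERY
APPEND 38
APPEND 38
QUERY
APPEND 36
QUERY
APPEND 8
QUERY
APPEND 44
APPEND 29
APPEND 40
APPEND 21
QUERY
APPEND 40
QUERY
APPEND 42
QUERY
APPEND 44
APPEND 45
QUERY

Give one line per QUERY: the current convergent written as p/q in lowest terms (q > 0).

19/1
12461/625
4961053/248829
2149935437/107833213
3111751020627/156074505697
112104868350077/5622786591210
899950697821243/45138367235377
970076385861220876653/48655625533020701237
38849194667676402732649/1948539203262601858038
1632636252428270135647911/81887302162562298738833
3236000629820448576841480896/162306429848182730885239883

APPEND 19: p_0 = 19·1 + 0 = 19, q_0 = 19·0 + 1 = 1 → 19/1
APPEND 1: p_1 = 1·19 + 1 = 20, q_1 = 1·1 + 0 = 1 → 20/1
APPEND 15: p_2 = 15·20 + 19 = 319, q_2 = 15·1 + 1 = 16 → 319/16
APPEND 39: p_3 = 39·319 + 20 = 12461, q_3 = 39·16 + 1 = 625 → 12461/625
APPEND 9: p_4 = 9·12461 + 319 = 112468, q_4 = 9·625 + 16 = 5641 → 112468/5641
APPEND 44: p_5 = 44·112468 + 12461 = 4961053, q_5 = 44·5641 + 625 = 248829 → 4961053/248829
APPEND 27: p_6 = 27·4961053 + 112468 = 134060899, q_6 = 27·248829 + 5641 = 6724024 → 134060899/6724024
APPEND 16: p_7 = 16·134060899 + 4961053 = 2149935437, q_7 = 16·6724024 + 248829 = 107833213 → 2149935437/107833213
APPEND 38: p_8 = 38·2149935437 + 134060899 = 81831607505, q_8 = 38·107833213 + 6724024 = 4104386118 → 81831607505/4104386118
APPEND 38: p_9 = 38·81831607505 + 2149935437 = 3111751020627, q_9 = 38·4104386118 + 107833213 = 156074505697 → 3111751020627/156074505697
APPEND 36: p_10 = 36·3111751020627 + 81831607505 = 112104868350077, q_10 = 36·156074505697 + 4104386118 = 5622786591210 → 112104868350077/5622786591210
APPEND 8: p_11 = 8·112104868350077 + 3111751020627 = 899950697821243, q_11 = 8·5622786591210 + 156074505697 = 45138367235377 → 899950697821243/45138367235377
APPEND 44: p_12 = 44·899950697821243 + 112104868350077 = 39709935572484769, q_12 = 44·45138367235377 + 5622786591210 = 1991710944947798 → 39709935572484769/1991710944947798
APPEND 29: p_13 = 29·39709935572484769 + 899950697821243 = 1152488082299879544, q_13 = 29·1991710944947798 + 45138367235377 = 57804755770721519 → 1152488082299879544/57804755770721519
APPEND 40: p_14 = 40·1152488082299879544 + 39709935572484769 = 46139233227567666529, q_14 = 40·57804755770721519 + 1991710944947798 = 2314181941773808558 → 46139233227567666529/2314181941773808558
APPEND 21: p_15 = 21·46139233227567666529 + 1152488082299879544 = 970076385861220876653, q_15 = 21·2314181941773808558 + 57804755770721519 = 48655625533020701237 → 970076385861220876653/48655625533020701237
APPEND 40: p_16 = 40·970076385861220876653 + 46139233227567666529 = 38849194667676402732649, q_16 = 40·48655625533020701237 + 2314181941773808558 = 1948539203262601858038 → 38849194667676402732649/1948539203262601858038
APPEND 42: p_17 = 42·38849194667676402732649 + 970076385861220876653 = 1632636252428270135647911, q_17 = 42·1948539203262601858038 + 48655625533020701237 = 81887302162562298738833 → 1632636252428270135647911/81887302162562298738833
APPEND 44: p_18 = 44·1632636252428270135647911 + 38849194667676402732649 = 71874844301511562371240733, q_18 = 44·81887302162562298738833 + 1948539203262601858038 = 3604989834356003746366690 → 71874844301511562371240733/3604989834356003746366690
APPEND 45: p_19 = 45·71874844301511562371240733 + 1632636252428270135647911 = 3236000629820448576841480896, q_19 = 45·3604989834356003746366690 + 81887302162562298738833 = 162306429848182730885239883 → 3236000629820448576841480896/162306429848182730885239883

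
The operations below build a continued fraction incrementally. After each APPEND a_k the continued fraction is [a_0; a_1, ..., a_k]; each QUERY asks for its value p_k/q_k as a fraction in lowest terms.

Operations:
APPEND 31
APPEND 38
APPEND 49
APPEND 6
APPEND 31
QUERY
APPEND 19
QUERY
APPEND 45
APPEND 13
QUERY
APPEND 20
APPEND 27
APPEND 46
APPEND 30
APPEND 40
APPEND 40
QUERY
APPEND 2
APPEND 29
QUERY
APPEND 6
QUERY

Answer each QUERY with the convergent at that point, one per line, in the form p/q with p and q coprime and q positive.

APPEND 31: p_0 = 31·1 + 0 = 31, q_0 = 31·0 + 1 = 1 → 31/1
APPEND 38: p_1 = 38·31 + 1 = 1179, q_1 = 38·1 + 0 = 38 → 1179/38
APPEND 49: p_2 = 49·1179 + 31 = 57802, q_2 = 49·38 + 1 = 1863 → 57802/1863
APPEND 6: p_3 = 6·57802 + 1179 = 347991, q_3 = 6·1863 + 38 = 11216 → 347991/11216
APPEND 31: p_4 = 31·347991 + 57802 = 10845523, q_4 = 31·11216 + 1863 = 349559 → 10845523/349559
APPEND 19: p_5 = 19·10845523 + 347991 = 206412928, q_5 = 19·349559 + 11216 = 6652837 → 206412928/6652837
APPEND 45: p_6 = 45·206412928 + 10845523 = 9299427283, q_6 = 45·6652837 + 349559 = 299727224 → 9299427283/299727224
APPEND 13: p_7 = 13·9299427283 + 206412928 = 121098967607, q_7 = 13·299727224 + 6652837 = 3903106749 → 121098967607/3903106749
APPEND 20: p_8 = 20·121098967607 + 9299427283 = 2431278779423, q_8 = 20·3903106749 + 299727224 = 78361862204 → 2431278779423/78361862204
APPEND 27: p_9 = 27·2431278779423 + 121098967607 = 65765626012028, q_9 = 27·78361862204 + 3903106749 = 2119673386257 → 65765626012028/2119673386257
APPEND 46: p_10 = 46·65765626012028 + 2431278779423 = 3027650075332711, q_10 = 46·2119673386257 + 78361862204 = 97583337630026 → 3027650075332711/97583337630026
APPEND 30: p_11 = 30·3027650075332711 + 65765626012028 = 90895267885993358, q_11 = 30·97583337630026 + 2119673386257 = 2929619802287037 → 90895267885993358/2929619802287037
APPEND 40: p_12 = 40·90895267885993358 + 3027650075332711 = 3638838365515067031, q_12 = 40·2929619802287037 + 97583337630026 = 117282375429111506 → 3638838365515067031/117282375429111506
APPEND 40: p_13 = 40·3638838365515067031 + 90895267885993358 = 145644429888488674598, q_13 = 40·117282375429111506 + 2929619802287037 = 4694224636966747277 → 145644429888488674598/4694224636966747277
APPEND 2: p_14 = 2·145644429888488674598 + 3638838365515067031 = 294927698142492416227, q_14 = 2·4694224636966747277 + 117282375429111506 = 9505731649362606060 → 294927698142492416227/9505731649362606060
APPEND 29: p_15 = 29·294927698142492416227 + 145644429888488674598 = 8698547676020768745181, q_15 = 29·9505731649362606060 + 4694224636966747277 = 280360442468482323017 → 8698547676020768745181/280360442468482323017
APPEND 6: p_16 = 6·8698547676020768745181 + 294927698142492416227 = 52486213754267104887313, q_16 = 6·280360442468482323017 + 9505731649362606060 = 1691668386460256544162 → 52486213754267104887313/1691668386460256544162

10845523/349559
206412928/6652837
121098967607/3903106749
145644429888488674598/4694224636966747277
8698547676020768745181/280360442468482323017
52486213754267104887313/1691668386460256544162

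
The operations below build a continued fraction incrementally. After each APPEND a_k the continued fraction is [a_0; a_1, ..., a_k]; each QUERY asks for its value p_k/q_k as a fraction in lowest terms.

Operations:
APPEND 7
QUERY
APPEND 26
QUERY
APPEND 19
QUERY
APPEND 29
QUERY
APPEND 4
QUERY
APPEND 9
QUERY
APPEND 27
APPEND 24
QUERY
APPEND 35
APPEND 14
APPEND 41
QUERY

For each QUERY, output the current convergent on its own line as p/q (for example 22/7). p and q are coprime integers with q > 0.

APPEND 7: p_0 = 7·1 + 0 = 7, q_0 = 7·0 + 1 = 1 → 7/1
APPEND 26: p_1 = 26·7 + 1 = 183, q_1 = 26·1 + 0 = 26 → 183/26
APPEND 19: p_2 = 19·183 + 7 = 3484, q_2 = 19·26 + 1 = 495 → 3484/495
APPEND 29: p_3 = 29·3484 + 183 = 101219, q_3 = 29·495 + 26 = 14381 → 101219/14381
APPEND 4: p_4 = 4·101219 + 3484 = 408360, q_4 = 4·14381 + 495 = 58019 → 408360/58019
APPEND 9: p_5 = 9·408360 + 101219 = 3776459, q_5 = 9·58019 + 14381 = 536552 → 3776459/536552
APPEND 27: p_6 = 27·3776459 + 408360 = 102372753, q_6 = 27·536552 + 58019 = 14544923 → 102372753/14544923
APPEND 24: p_7 = 24·102372753 + 3776459 = 2460722531, q_7 = 24·14544923 + 536552 = 349614704 → 2460722531/349614704
APPEND 35: p_8 = 35·2460722531 + 102372753 = 86227661338, q_8 = 35·349614704 + 14544923 = 12251059563 → 86227661338/12251059563
APPEND 14: p_9 = 14·86227661338 + 2460722531 = 1209647981263, q_9 = 14·12251059563 + 349614704 = 171864448586 → 1209647981263/171864448586
APPEND 41: p_10 = 41·1209647981263 + 86227661338 = 49681794893121, q_10 = 41·171864448586 + 12251059563 = 7058693451589 → 49681794893121/7058693451589

7/1
183/26
3484/495
101219/14381
408360/58019
3776459/536552
2460722531/349614704
49681794893121/7058693451589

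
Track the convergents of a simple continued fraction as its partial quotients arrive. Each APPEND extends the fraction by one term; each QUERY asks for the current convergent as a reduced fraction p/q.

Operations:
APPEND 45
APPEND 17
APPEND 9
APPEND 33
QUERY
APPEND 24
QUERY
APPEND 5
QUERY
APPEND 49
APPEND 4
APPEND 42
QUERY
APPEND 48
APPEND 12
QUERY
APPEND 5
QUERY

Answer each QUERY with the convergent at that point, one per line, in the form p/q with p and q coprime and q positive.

APPEND 45: p_0 = 45·1 + 0 = 45, q_0 = 45·0 + 1 = 1 → 45/1
APPEND 17: p_1 = 17·45 + 1 = 766, q_1 = 17·1 + 0 = 17 → 766/17
APPEND 9: p_2 = 9·766 + 45 = 6939, q_2 = 9·17 + 1 = 154 → 6939/154
APPEND 33: p_3 = 33·6939 + 766 = 229753, q_3 = 33·154 + 17 = 5099 → 229753/5099
APPEND 24: p_4 = 24·229753 + 6939 = 5521011, q_4 = 24·5099 + 154 = 122530 → 5521011/122530
APPEND 5: p_5 = 5·5521011 + 229753 = 27834808, q_5 = 5·122530 + 5099 = 617749 → 27834808/617749
APPEND 49: p_6 = 49·27834808 + 5521011 = 1369426603, q_6 = 49·617749 + 122530 = 30392231 → 1369426603/30392231
APPEND 4: p_7 = 4·1369426603 + 27834808 = 5505541220, q_7 = 4·30392231 + 617749 = 122186673 → 5505541220/122186673
APPEND 42: p_8 = 42·5505541220 + 1369426603 = 232602157843, q_8 = 42·122186673 + 30392231 = 5162232497 → 232602157843/5162232497
APPEND 48: p_9 = 48·232602157843 + 5505541220 = 11170409117684, q_9 = 48·5162232497 + 122186673 = 247909346529 → 11170409117684/247909346529
APPEND 12: p_10 = 12·11170409117684 + 232602157843 = 134277511570051, q_10 = 12·247909346529 + 5162232497 = 2980074390845 → 134277511570051/2980074390845
APPEND 5: p_11 = 5·134277511570051 + 11170409117684 = 682557966967939, q_11 = 5·2980074390845 + 247909346529 = 15148281300754 → 682557966967939/15148281300754

229753/5099
5521011/122530
27834808/617749
232602157843/5162232497
134277511570051/2980074390845
682557966967939/15148281300754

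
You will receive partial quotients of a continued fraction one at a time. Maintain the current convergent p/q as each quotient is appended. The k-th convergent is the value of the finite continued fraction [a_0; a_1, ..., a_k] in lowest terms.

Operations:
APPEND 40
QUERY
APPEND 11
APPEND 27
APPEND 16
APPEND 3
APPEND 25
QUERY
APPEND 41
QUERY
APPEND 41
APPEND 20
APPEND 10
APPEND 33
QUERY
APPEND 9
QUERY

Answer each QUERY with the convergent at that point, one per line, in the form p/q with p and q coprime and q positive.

40/1
14859743/370654
609836189/15211449
166647564430835/4156773528758
1504862825081297/37536545925975

APPEND 40: p_0 = 40·1 + 0 = 40, q_0 = 40·0 + 1 = 1 → 40/1
APPEND 11: p_1 = 11·40 + 1 = 441, q_1 = 11·1 + 0 = 11 → 441/11
APPEND 27: p_2 = 27·441 + 40 = 11947, q_2 = 27·11 + 1 = 298 → 11947/298
APPEND 16: p_3 = 16·11947 + 441 = 191593, q_3 = 16·298 + 11 = 4779 → 191593/4779
APPEND 3: p_4 = 3·191593 + 11947 = 586726, q_4 = 3·4779 + 298 = 14635 → 586726/14635
APPEND 25: p_5 = 25·586726 + 191593 = 14859743, q_5 = 25·14635 + 4779 = 370654 → 14859743/370654
APPEND 41: p_6 = 41·14859743 + 586726 = 609836189, q_6 = 41·370654 + 14635 = 15211449 → 609836189/15211449
APPEND 41: p_7 = 41·609836189 + 14859743 = 25018143492, q_7 = 41·15211449 + 370654 = 624040063 → 25018143492/624040063
APPEND 20: p_8 = 20·25018143492 + 609836189 = 500972706029, q_8 = 20·624040063 + 15211449 = 12496012709 → 500972706029/12496012709
APPEND 10: p_9 = 10·500972706029 + 25018143492 = 5034745203782, q_9 = 10·12496012709 + 624040063 = 125584167153 → 5034745203782/125584167153
APPEND 33: p_10 = 33·5034745203782 + 500972706029 = 166647564430835, q_10 = 33·125584167153 + 12496012709 = 4156773528758 → 166647564430835/4156773528758
APPEND 9: p_11 = 9·166647564430835 + 5034745203782 = 1504862825081297, q_11 = 9·4156773528758 + 125584167153 = 37536545925975 → 1504862825081297/37536545925975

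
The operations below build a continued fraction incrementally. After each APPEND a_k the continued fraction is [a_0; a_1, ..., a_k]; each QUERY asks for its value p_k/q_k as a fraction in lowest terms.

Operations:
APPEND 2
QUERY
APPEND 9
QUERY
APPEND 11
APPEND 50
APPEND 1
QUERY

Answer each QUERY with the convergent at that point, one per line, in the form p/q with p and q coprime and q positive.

APPEND 2: p_0 = 2·1 + 0 = 2, q_0 = 2·0 + 1 = 1 → 2/1
APPEND 9: p_1 = 9·2 + 1 = 19, q_1 = 9·1 + 0 = 9 → 19/9
APPEND 11: p_2 = 11·19 + 2 = 211, q_2 = 11·9 + 1 = 100 → 211/100
APPEND 50: p_3 = 50·211 + 19 = 10569, q_3 = 50·100 + 9 = 5009 → 10569/5009
APPEND 1: p_4 = 1·10569 + 211 = 10780, q_4 = 1·5009 + 100 = 5109 → 10780/5109

2/1
19/9
10780/5109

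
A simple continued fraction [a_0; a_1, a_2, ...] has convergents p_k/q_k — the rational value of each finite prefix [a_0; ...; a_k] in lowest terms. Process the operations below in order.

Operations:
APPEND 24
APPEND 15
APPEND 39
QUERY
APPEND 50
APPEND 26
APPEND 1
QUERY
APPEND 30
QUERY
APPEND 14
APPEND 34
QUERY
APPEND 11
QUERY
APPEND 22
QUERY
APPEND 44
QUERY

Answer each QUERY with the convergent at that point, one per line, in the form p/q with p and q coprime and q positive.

APPEND 24: p_0 = 24·1 + 0 = 24, q_0 = 24·0 + 1 = 1 → 24/1
APPEND 15: p_1 = 15·24 + 1 = 361, q_1 = 15·1 + 0 = 15 → 361/15
APPEND 39: p_2 = 39·361 + 24 = 14103, q_2 = 39·15 + 1 = 586 → 14103/586
APPEND 50: p_3 = 50·14103 + 361 = 705511, q_3 = 50·586 + 15 = 29315 → 705511/29315
APPEND 26: p_4 = 26·705511 + 14103 = 18357389, q_4 = 26·29315 + 586 = 762776 → 18357389/762776
APPEND 1: p_5 = 1·18357389 + 705511 = 19062900, q_5 = 1·762776 + 29315 = 792091 → 19062900/792091
APPEND 30: p_6 = 30·19062900 + 18357389 = 590244389, q_6 = 30·792091 + 762776 = 24525506 → 590244389/24525506
APPEND 14: p_7 = 14·590244389 + 19062900 = 8282484346, q_7 = 14·24525506 + 792091 = 344149175 → 8282484346/344149175
APPEND 34: p_8 = 34·8282484346 + 590244389 = 282194712153, q_8 = 34·344149175 + 24525506 = 11725597456 → 282194712153/11725597456
APPEND 11: p_9 = 11·282194712153 + 8282484346 = 3112424318029, q_9 = 11·11725597456 + 344149175 = 129325721191 → 3112424318029/129325721191
APPEND 22: p_10 = 22·3112424318029 + 282194712153 = 68755529708791, q_10 = 22·129325721191 + 11725597456 = 2856891463658 → 68755529708791/2856891463658
APPEND 44: p_11 = 44·68755529708791 + 3112424318029 = 3028355731504833, q_11 = 44·2856891463658 + 129325721191 = 125832550122143 → 3028355731504833/125832550122143

14103/586
19062900/792091
590244389/24525506
282194712153/11725597456
3112424318029/129325721191
68755529708791/2856891463658
3028355731504833/125832550122143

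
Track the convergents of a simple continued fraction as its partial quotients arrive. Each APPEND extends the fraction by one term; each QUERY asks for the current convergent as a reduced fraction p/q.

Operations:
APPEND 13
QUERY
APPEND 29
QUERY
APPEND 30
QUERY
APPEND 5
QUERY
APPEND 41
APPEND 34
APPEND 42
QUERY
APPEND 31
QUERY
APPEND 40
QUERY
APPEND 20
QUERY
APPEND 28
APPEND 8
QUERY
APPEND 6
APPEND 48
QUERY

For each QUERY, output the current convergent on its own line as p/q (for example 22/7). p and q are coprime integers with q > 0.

APPEND 13: p_0 = 13·1 + 0 = 13, q_0 = 13·0 + 1 = 1 → 13/1
APPEND 29: p_1 = 29·13 + 1 = 378, q_1 = 29·1 + 0 = 29 → 378/29
APPEND 30: p_2 = 30·378 + 13 = 11353, q_2 = 30·29 + 1 = 871 → 11353/871
APPEND 5: p_3 = 5·11353 + 378 = 57143, q_3 = 5·871 + 29 = 4384 → 57143/4384
APPEND 41: p_4 = 41·57143 + 11353 = 2354216, q_4 = 41·4384 + 871 = 180615 → 2354216/180615
APPEND 34: p_5 = 34·2354216 + 57143 = 80100487, q_5 = 34·180615 + 4384 = 6145294 → 80100487/6145294
APPEND 42: p_6 = 42·80100487 + 2354216 = 3366574670, q_6 = 42·6145294 + 180615 = 258282963 → 3366574670/258282963
APPEND 31: p_7 = 31·3366574670 + 80100487 = 104443915257, q_7 = 31·258282963 + 6145294 = 8012917147 → 104443915257/8012917147
APPEND 40: p_8 = 40·104443915257 + 3366574670 = 4181123184950, q_8 = 40·8012917147 + 258282963 = 320774968843 → 4181123184950/320774968843
APPEND 20: p_9 = 20·4181123184950 + 104443915257 = 83726907614257, q_9 = 20·320774968843 + 8012917147 = 6423512294007 → 83726907614257/6423512294007
APPEND 28: p_10 = 28·83726907614257 + 4181123184950 = 2348534536384146, q_10 = 28·6423512294007 + 320774968843 = 180179119201039 → 2348534536384146/180179119201039
APPEND 8: p_11 = 8·2348534536384146 + 83726907614257 = 18872003198687425, q_11 = 8·180179119201039 + 6423512294007 = 1447856465902319 → 18872003198687425/1447856465902319
APPEND 6: p_12 = 6·18872003198687425 + 2348534536384146 = 115580553728508696, q_12 = 6·1447856465902319 + 180179119201039 = 8867317914614953 → 115580553728508696/8867317914614953
APPEND 48: p_13 = 48·115580553728508696 + 18872003198687425 = 5566738582167104833, q_13 = 48·8867317914614953 + 1447856465902319 = 427079116367420063 → 5566738582167104833/427079116367420063

13/1
378/29
11353/871
57143/4384
3366574670/258282963
104443915257/8012917147
4181123184950/320774968843
83726907614257/6423512294007
18872003198687425/1447856465902319
5566738582167104833/427079116367420063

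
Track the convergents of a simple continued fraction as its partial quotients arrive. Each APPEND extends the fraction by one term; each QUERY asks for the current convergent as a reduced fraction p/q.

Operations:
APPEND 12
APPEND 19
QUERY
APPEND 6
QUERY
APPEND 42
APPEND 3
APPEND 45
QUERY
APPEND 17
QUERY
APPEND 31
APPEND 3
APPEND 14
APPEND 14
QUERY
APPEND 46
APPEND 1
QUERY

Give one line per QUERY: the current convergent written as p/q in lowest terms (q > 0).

APPEND 12: p_0 = 12·1 + 0 = 12, q_0 = 12·0 + 1 = 1 → 12/1
APPEND 19: p_1 = 19·12 + 1 = 229, q_1 = 19·1 + 0 = 19 → 229/19
APPEND 6: p_2 = 6·229 + 12 = 1386, q_2 = 6·19 + 1 = 115 → 1386/115
APPEND 42: p_3 = 42·1386 + 229 = 58441, q_3 = 42·115 + 19 = 4849 → 58441/4849
APPEND 3: p_4 = 3·58441 + 1386 = 176709, q_4 = 3·4849 + 115 = 14662 → 176709/14662
APPEND 45: p_5 = 45·176709 + 58441 = 8010346, q_5 = 45·14662 + 4849 = 664639 → 8010346/664639
APPEND 17: p_6 = 17·8010346 + 176709 = 136352591, q_6 = 17·664639 + 14662 = 11313525 → 136352591/11313525
APPEND 31: p_7 = 31·136352591 + 8010346 = 4234940667, q_7 = 31·11313525 + 664639 = 351383914 → 4234940667/351383914
APPEND 3: p_8 = 3·4234940667 + 136352591 = 12841174592, q_8 = 3·351383914 + 11313525 = 1065465267 → 12841174592/1065465267
APPEND 14: p_9 = 14·12841174592 + 4234940667 = 184011384955, q_9 = 14·1065465267 + 351383914 = 15267897652 → 184011384955/15267897652
APPEND 14: p_10 = 14·184011384955 + 12841174592 = 2589000563962, q_10 = 14·15267897652 + 1065465267 = 214816032395 → 2589000563962/214816032395
APPEND 46: p_11 = 46·2589000563962 + 184011384955 = 119278037327207, q_11 = 46·214816032395 + 15267897652 = 9896805387822 → 119278037327207/9896805387822
APPEND 1: p_12 = 1·119278037327207 + 2589000563962 = 121867037891169, q_12 = 1·9896805387822 + 214816032395 = 10111621420217 → 121867037891169/10111621420217

229/19
1386/115
8010346/664639
136352591/11313525
2589000563962/214816032395
121867037891169/10111621420217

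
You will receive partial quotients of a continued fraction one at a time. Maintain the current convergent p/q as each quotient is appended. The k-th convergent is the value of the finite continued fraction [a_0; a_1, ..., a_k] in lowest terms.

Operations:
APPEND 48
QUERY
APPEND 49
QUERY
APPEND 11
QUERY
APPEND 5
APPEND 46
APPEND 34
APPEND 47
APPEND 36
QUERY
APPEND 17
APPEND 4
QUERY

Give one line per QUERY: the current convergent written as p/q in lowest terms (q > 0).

APPEND 48: p_0 = 48·1 + 0 = 48, q_0 = 48·0 + 1 = 1 → 48/1
APPEND 49: p_1 = 49·48 + 1 = 2353, q_1 = 49·1 + 0 = 49 → 2353/49
APPEND 11: p_2 = 11·2353 + 48 = 25931, q_2 = 11·49 + 1 = 540 → 25931/540
APPEND 5: p_3 = 5·25931 + 2353 = 132008, q_3 = 5·540 + 49 = 2749 → 132008/2749
APPEND 46: p_4 = 46·132008 + 25931 = 6098299, q_4 = 46·2749 + 540 = 126994 → 6098299/126994
APPEND 34: p_5 = 34·6098299 + 132008 = 207474174, q_5 = 34·126994 + 2749 = 4320545 → 207474174/4320545
APPEND 47: p_6 = 47·207474174 + 6098299 = 9757384477, q_6 = 47·4320545 + 126994 = 203192609 → 9757384477/203192609
APPEND 36: p_7 = 36·9757384477 + 207474174 = 351473315346, q_7 = 36·203192609 + 4320545 = 7319254469 → 351473315346/7319254469
APPEND 17: p_8 = 17·351473315346 + 9757384477 = 5984803745359, q_8 = 17·7319254469 + 203192609 = 124630518582 → 5984803745359/124630518582
APPEND 4: p_9 = 4·5984803745359 + 351473315346 = 24290688296782, q_9 = 4·124630518582 + 7319254469 = 505841328797 → 24290688296782/505841328797

48/1
2353/49
25931/540
351473315346/7319254469
24290688296782/505841328797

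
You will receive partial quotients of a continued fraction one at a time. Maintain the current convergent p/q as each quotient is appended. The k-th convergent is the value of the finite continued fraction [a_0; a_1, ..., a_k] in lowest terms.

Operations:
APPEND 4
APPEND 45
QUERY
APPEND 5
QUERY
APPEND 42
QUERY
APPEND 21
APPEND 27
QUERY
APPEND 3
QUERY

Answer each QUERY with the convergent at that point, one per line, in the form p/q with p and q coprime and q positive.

APPEND 4: p_0 = 4·1 + 0 = 4, q_0 = 4·0 + 1 = 1 → 4/1
APPEND 45: p_1 = 45·4 + 1 = 181, q_1 = 45·1 + 0 = 45 → 181/45
APPEND 5: p_2 = 5·181 + 4 = 909, q_2 = 5·45 + 1 = 226 → 909/226
APPEND 42: p_3 = 42·909 + 181 = 38359, q_3 = 42·226 + 45 = 9537 → 38359/9537
APPEND 21: p_4 = 21·38359 + 909 = 806448, q_4 = 21·9537 + 226 = 200503 → 806448/200503
APPEND 27: p_5 = 27·806448 + 38359 = 21812455, q_5 = 27·200503 + 9537 = 5423118 → 21812455/5423118
APPEND 3: p_6 = 3·21812455 + 806448 = 66243813, q_6 = 3·5423118 + 200503 = 16469857 → 66243813/16469857

181/45
909/226
38359/9537
21812455/5423118
66243813/16469857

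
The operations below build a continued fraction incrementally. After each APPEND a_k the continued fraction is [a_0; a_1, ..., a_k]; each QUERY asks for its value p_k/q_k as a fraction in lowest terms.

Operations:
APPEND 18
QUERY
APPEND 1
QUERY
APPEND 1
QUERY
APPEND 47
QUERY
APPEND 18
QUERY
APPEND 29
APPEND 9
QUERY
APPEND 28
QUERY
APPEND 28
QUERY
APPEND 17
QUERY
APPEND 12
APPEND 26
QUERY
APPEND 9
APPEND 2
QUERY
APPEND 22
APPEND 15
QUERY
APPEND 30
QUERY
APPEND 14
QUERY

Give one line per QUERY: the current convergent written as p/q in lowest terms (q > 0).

APPEND 18: p_0 = 18·1 + 0 = 18, q_0 = 18·0 + 1 = 1 → 18/1
APPEND 1: p_1 = 1·18 + 1 = 19, q_1 = 1·1 + 0 = 1 → 19/1
APPEND 1: p_2 = 1·19 + 18 = 37, q_2 = 1·1 + 1 = 2 → 37/2
APPEND 47: p_3 = 47·37 + 19 = 1758, q_3 = 47·2 + 1 = 95 → 1758/95
APPEND 18: p_4 = 18·1758 + 37 = 31681, q_4 = 18·95 + 2 = 1712 → 31681/1712
APPEND 29: p_5 = 29·31681 + 1758 = 920507, q_5 = 29·1712 + 95 = 49743 → 920507/49743
APPEND 9: p_6 = 9·920507 + 31681 = 8316244, q_6 = 9·49743 + 1712 = 449399 → 8316244/449399
APPEND 28: p_7 = 28·8316244 + 920507 = 233775339, q_7 = 28·449399 + 49743 = 12632915 → 233775339/12632915
APPEND 28: p_8 = 28·233775339 + 8316244 = 6554025736, q_8 = 28·12632915 + 449399 = 354171019 → 6554025736/354171019
APPEND 17: p_9 = 17·6554025736 + 233775339 = 111652212851, q_9 = 17·354171019 + 12632915 = 6033540238 → 111652212851/6033540238
APPEND 12: p_10 = 12·111652212851 + 6554025736 = 1346380579948, q_10 = 12·6033540238 + 354171019 = 72756653875 → 1346380579948/72756653875
APPEND 26: p_11 = 26·1346380579948 + 111652212851 = 35117547291499, q_11 = 26·72756653875 + 6033540238 = 1897706540988 → 35117547291499/1897706540988
APPEND 9: p_12 = 9·35117547291499 + 1346380579948 = 317404306203439, q_12 = 9·1897706540988 + 72756653875 = 17152115522767 → 317404306203439/17152115522767
APPEND 2: p_13 = 2·317404306203439 + 35117547291499 = 669926159698377, q_13 = 2·17152115522767 + 1897706540988 = 36201937586522 → 669926159698377/36201937586522
APPEND 22: p_14 = 22·669926159698377 + 317404306203439 = 15055779819567733, q_14 = 22·36201937586522 + 17152115522767 = 813594742426251 → 15055779819567733/813594742426251
APPEND 15: p_15 = 15·15055779819567733 + 669926159698377 = 226506623453214372, q_15 = 15·813594742426251 + 36201937586522 = 12240123073980287 → 226506623453214372/12240123073980287
APPEND 30: p_16 = 30·226506623453214372 + 15055779819567733 = 6810254483415998893, q_16 = 30·12240123073980287 + 813594742426251 = 368017286961834861 → 6810254483415998893/368017286961834861
APPEND 14: p_17 = 14·6810254483415998893 + 226506623453214372 = 95570069391277198874, q_17 = 14·368017286961834861 + 12240123073980287 = 5164482140539668341 → 95570069391277198874/5164482140539668341

18/1
19/1
37/2
1758/95
31681/1712
8316244/449399
233775339/12632915
6554025736/354171019
111652212851/6033540238
35117547291499/1897706540988
669926159698377/36201937586522
226506623453214372/12240123073980287
6810254483415998893/368017286961834861
95570069391277198874/5164482140539668341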